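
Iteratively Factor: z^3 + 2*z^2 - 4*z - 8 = (z + 2)*(z^2 - 4) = (z - 2)*(z + 2)*(z + 2)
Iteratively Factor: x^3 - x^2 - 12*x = (x - 4)*(x^2 + 3*x) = (x - 4)*(x + 3)*(x)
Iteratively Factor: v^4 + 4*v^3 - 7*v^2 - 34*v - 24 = (v - 3)*(v^3 + 7*v^2 + 14*v + 8) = (v - 3)*(v + 2)*(v^2 + 5*v + 4) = (v - 3)*(v + 1)*(v + 2)*(v + 4)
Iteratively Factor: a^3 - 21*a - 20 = (a + 4)*(a^2 - 4*a - 5) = (a - 5)*(a + 4)*(a + 1)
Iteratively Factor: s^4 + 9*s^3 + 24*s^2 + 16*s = (s + 1)*(s^3 + 8*s^2 + 16*s) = (s + 1)*(s + 4)*(s^2 + 4*s) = s*(s + 1)*(s + 4)*(s + 4)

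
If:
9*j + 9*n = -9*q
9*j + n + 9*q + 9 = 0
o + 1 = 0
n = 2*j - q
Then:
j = 0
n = 9/8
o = -1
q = -9/8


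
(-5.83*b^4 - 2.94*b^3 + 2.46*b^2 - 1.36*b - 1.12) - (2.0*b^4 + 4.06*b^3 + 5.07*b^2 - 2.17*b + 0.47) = -7.83*b^4 - 7.0*b^3 - 2.61*b^2 + 0.81*b - 1.59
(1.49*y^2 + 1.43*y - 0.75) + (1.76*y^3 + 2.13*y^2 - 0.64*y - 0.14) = 1.76*y^3 + 3.62*y^2 + 0.79*y - 0.89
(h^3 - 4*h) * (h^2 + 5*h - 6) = h^5 + 5*h^4 - 10*h^3 - 20*h^2 + 24*h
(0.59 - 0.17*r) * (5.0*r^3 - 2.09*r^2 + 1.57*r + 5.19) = -0.85*r^4 + 3.3053*r^3 - 1.5*r^2 + 0.0439999999999999*r + 3.0621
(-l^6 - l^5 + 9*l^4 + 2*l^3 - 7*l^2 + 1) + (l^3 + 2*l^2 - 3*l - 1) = -l^6 - l^5 + 9*l^4 + 3*l^3 - 5*l^2 - 3*l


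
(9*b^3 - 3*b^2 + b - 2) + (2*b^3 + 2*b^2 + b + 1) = 11*b^3 - b^2 + 2*b - 1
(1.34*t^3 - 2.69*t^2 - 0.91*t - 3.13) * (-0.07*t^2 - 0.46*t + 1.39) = -0.0938*t^5 - 0.4281*t^4 + 3.1637*t^3 - 3.1014*t^2 + 0.1749*t - 4.3507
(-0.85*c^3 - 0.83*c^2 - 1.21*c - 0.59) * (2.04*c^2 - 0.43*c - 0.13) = -1.734*c^5 - 1.3277*c^4 - 2.001*c^3 - 0.5754*c^2 + 0.411*c + 0.0767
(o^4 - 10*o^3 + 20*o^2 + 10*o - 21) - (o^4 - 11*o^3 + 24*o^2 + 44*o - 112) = o^3 - 4*o^2 - 34*o + 91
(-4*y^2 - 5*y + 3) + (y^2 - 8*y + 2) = -3*y^2 - 13*y + 5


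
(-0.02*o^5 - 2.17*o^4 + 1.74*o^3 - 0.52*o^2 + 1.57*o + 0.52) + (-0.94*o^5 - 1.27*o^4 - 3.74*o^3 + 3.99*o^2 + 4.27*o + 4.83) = -0.96*o^5 - 3.44*o^4 - 2.0*o^3 + 3.47*o^2 + 5.84*o + 5.35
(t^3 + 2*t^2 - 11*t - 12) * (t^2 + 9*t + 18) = t^5 + 11*t^4 + 25*t^3 - 75*t^2 - 306*t - 216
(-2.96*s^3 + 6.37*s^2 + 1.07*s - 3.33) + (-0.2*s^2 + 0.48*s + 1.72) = -2.96*s^3 + 6.17*s^2 + 1.55*s - 1.61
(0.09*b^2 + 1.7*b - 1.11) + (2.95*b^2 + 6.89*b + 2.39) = 3.04*b^2 + 8.59*b + 1.28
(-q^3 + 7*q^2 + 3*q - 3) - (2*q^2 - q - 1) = -q^3 + 5*q^2 + 4*q - 2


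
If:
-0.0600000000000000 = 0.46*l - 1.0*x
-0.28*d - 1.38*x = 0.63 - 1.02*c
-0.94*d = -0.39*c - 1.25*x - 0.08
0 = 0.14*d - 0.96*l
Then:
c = 0.92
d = 0.60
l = 0.09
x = 0.10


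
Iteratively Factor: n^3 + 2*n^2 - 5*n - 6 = (n + 3)*(n^2 - n - 2) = (n - 2)*(n + 3)*(n + 1)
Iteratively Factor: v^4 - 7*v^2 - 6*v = (v)*(v^3 - 7*v - 6) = v*(v + 2)*(v^2 - 2*v - 3) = v*(v - 3)*(v + 2)*(v + 1)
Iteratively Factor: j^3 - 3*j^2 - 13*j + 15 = (j - 1)*(j^2 - 2*j - 15) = (j - 1)*(j + 3)*(j - 5)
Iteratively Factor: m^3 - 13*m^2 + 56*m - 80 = (m - 4)*(m^2 - 9*m + 20) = (m - 4)^2*(m - 5)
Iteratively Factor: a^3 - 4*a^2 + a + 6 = (a + 1)*(a^2 - 5*a + 6) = (a - 2)*(a + 1)*(a - 3)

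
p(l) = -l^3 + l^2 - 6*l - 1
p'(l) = -3*l^2 + 2*l - 6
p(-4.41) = 130.67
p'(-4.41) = -73.16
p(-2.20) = 27.69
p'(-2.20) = -24.92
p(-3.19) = 60.78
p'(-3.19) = -42.91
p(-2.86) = 47.73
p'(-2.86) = -36.26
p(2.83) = -32.64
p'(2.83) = -24.37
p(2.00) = -17.00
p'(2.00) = -14.00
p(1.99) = -16.86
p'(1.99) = -13.90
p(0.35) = -3.02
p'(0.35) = -5.67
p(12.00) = -1657.00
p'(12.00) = -414.00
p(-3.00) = 53.00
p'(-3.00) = -39.00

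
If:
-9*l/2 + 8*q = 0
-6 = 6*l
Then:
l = -1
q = -9/16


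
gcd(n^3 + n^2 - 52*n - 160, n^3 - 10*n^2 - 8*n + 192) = n^2 - 4*n - 32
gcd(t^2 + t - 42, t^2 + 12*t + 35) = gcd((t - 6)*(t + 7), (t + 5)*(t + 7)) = t + 7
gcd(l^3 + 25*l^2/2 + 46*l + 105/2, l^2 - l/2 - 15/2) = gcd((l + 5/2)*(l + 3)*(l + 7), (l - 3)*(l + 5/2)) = l + 5/2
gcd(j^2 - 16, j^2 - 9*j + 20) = j - 4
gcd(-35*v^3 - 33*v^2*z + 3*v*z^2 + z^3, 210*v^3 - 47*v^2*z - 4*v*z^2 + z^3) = -35*v^2 + 2*v*z + z^2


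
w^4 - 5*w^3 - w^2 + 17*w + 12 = (w - 4)*(w - 3)*(w + 1)^2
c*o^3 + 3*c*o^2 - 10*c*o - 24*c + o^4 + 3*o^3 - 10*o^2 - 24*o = (c + o)*(o - 3)*(o + 2)*(o + 4)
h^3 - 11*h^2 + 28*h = h*(h - 7)*(h - 4)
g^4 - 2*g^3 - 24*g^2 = g^2*(g - 6)*(g + 4)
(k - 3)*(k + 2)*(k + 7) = k^3 + 6*k^2 - 13*k - 42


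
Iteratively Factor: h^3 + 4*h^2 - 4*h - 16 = (h + 2)*(h^2 + 2*h - 8) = (h - 2)*(h + 2)*(h + 4)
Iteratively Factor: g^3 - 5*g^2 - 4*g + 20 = (g - 2)*(g^2 - 3*g - 10) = (g - 2)*(g + 2)*(g - 5)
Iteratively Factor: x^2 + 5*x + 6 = (x + 2)*(x + 3)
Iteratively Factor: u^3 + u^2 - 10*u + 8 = (u - 1)*(u^2 + 2*u - 8) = (u - 2)*(u - 1)*(u + 4)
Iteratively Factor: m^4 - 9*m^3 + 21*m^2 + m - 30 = (m - 2)*(m^3 - 7*m^2 + 7*m + 15) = (m - 5)*(m - 2)*(m^2 - 2*m - 3) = (m - 5)*(m - 2)*(m + 1)*(m - 3)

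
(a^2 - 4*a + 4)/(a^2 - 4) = (a - 2)/(a + 2)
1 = 1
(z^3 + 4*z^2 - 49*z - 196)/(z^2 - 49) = z + 4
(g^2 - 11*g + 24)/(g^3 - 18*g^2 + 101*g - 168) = 1/(g - 7)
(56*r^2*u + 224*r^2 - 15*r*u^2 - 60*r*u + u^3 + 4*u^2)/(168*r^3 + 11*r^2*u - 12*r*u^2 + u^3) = (u + 4)/(3*r + u)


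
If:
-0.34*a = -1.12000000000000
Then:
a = 3.29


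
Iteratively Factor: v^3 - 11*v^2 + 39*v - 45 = (v - 5)*(v^2 - 6*v + 9) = (v - 5)*(v - 3)*(v - 3)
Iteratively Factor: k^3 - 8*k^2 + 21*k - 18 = (k - 3)*(k^2 - 5*k + 6) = (k - 3)^2*(k - 2)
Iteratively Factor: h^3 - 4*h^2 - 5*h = (h)*(h^2 - 4*h - 5) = h*(h - 5)*(h + 1)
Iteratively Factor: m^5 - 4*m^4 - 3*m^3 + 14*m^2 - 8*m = (m)*(m^4 - 4*m^3 - 3*m^2 + 14*m - 8) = m*(m - 4)*(m^3 - 3*m + 2) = m*(m - 4)*(m - 1)*(m^2 + m - 2) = m*(m - 4)*(m - 1)*(m + 2)*(m - 1)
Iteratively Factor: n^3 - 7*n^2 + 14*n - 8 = (n - 2)*(n^2 - 5*n + 4) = (n - 2)*(n - 1)*(n - 4)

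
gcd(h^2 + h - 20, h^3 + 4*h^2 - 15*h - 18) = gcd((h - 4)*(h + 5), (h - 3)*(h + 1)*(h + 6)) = 1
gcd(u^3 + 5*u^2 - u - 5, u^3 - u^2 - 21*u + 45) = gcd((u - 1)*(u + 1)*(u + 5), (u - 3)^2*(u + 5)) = u + 5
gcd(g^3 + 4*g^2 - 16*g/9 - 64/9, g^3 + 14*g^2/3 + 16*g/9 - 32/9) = g^2 + 16*g/3 + 16/3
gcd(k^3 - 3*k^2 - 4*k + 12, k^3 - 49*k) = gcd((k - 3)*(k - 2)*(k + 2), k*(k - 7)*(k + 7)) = 1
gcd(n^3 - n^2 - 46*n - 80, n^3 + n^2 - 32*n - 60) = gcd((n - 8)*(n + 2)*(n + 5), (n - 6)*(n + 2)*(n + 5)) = n^2 + 7*n + 10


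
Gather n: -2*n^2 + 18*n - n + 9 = -2*n^2 + 17*n + 9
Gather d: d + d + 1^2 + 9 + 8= 2*d + 18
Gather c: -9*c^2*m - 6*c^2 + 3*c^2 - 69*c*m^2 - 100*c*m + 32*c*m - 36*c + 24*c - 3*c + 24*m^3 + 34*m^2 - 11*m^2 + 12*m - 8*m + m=c^2*(-9*m - 3) + c*(-69*m^2 - 68*m - 15) + 24*m^3 + 23*m^2 + 5*m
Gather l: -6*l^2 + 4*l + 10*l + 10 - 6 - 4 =-6*l^2 + 14*l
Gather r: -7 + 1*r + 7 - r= 0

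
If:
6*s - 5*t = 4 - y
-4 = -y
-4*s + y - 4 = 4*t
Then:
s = 0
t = 0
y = 4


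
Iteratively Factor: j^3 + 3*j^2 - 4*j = (j)*(j^2 + 3*j - 4) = j*(j - 1)*(j + 4)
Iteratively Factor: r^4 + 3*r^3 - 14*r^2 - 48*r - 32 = (r + 1)*(r^3 + 2*r^2 - 16*r - 32) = (r - 4)*(r + 1)*(r^2 + 6*r + 8) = (r - 4)*(r + 1)*(r + 4)*(r + 2)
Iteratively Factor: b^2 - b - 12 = (b + 3)*(b - 4)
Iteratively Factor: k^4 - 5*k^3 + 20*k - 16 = (k - 2)*(k^3 - 3*k^2 - 6*k + 8) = (k - 2)*(k + 2)*(k^2 - 5*k + 4) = (k - 4)*(k - 2)*(k + 2)*(k - 1)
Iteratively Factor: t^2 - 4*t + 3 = (t - 1)*(t - 3)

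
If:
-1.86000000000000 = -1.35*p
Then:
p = 1.38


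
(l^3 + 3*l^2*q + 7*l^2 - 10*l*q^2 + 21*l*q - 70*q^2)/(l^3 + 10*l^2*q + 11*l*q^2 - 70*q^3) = (l + 7)/(l + 7*q)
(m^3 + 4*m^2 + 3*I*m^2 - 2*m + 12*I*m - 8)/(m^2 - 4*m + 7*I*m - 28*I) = (m^3 + m^2*(4 + 3*I) + m*(-2 + 12*I) - 8)/(m^2 + m*(-4 + 7*I) - 28*I)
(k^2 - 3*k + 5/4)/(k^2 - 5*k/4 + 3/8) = 2*(2*k - 5)/(4*k - 3)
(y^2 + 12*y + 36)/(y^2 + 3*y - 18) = (y + 6)/(y - 3)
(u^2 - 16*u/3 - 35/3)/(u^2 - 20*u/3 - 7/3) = (3*u + 5)/(3*u + 1)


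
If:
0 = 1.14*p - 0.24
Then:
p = 0.21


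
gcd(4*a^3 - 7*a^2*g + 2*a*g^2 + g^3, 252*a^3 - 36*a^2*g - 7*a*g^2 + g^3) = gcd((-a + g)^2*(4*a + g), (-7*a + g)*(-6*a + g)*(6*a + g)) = 1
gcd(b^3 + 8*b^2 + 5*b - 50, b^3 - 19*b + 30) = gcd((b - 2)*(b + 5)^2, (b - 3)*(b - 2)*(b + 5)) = b^2 + 3*b - 10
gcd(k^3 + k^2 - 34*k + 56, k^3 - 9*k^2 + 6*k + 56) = k - 4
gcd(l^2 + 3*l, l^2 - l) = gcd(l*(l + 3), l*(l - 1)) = l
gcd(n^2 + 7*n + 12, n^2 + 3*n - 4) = n + 4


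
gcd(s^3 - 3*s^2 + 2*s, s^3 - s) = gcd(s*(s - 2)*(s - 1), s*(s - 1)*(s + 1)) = s^2 - s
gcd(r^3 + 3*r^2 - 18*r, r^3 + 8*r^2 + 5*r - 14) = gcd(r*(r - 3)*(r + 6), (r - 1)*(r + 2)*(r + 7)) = 1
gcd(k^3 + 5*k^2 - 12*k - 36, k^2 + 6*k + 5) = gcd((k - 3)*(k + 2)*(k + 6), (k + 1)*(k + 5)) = 1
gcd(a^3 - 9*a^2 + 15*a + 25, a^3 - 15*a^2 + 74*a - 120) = a - 5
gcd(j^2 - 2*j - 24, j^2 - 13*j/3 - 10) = j - 6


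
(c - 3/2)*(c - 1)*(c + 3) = c^3 + c^2/2 - 6*c + 9/2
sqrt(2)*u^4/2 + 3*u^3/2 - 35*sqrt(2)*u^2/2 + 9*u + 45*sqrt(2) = (u - 3*sqrt(2))*(u - 3*sqrt(2)/2)*(u + 5*sqrt(2))*(sqrt(2)*u/2 + 1)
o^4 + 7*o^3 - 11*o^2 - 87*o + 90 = (o - 3)*(o - 1)*(o + 5)*(o + 6)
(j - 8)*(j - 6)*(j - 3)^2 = j^4 - 20*j^3 + 141*j^2 - 414*j + 432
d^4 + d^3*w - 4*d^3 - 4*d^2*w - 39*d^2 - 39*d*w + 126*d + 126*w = (d - 7)*(d - 3)*(d + 6)*(d + w)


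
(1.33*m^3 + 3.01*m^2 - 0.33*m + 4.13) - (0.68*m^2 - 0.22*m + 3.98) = 1.33*m^3 + 2.33*m^2 - 0.11*m + 0.15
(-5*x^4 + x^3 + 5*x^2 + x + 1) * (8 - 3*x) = 15*x^5 - 43*x^4 - 7*x^3 + 37*x^2 + 5*x + 8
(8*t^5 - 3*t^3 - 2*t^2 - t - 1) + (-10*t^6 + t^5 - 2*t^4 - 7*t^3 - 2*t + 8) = -10*t^6 + 9*t^5 - 2*t^4 - 10*t^3 - 2*t^2 - 3*t + 7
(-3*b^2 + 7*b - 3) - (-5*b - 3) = -3*b^2 + 12*b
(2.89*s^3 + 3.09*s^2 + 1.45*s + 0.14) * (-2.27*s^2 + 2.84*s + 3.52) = -6.5603*s^5 + 1.1933*s^4 + 15.6569*s^3 + 14.677*s^2 + 5.5016*s + 0.4928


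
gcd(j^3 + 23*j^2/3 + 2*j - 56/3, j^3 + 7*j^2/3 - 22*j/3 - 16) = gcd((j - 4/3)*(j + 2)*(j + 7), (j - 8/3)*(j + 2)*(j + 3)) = j + 2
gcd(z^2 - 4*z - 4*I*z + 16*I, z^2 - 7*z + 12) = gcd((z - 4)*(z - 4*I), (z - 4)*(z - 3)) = z - 4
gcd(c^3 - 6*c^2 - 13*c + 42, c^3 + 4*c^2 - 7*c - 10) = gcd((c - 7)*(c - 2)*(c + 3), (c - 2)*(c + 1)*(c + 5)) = c - 2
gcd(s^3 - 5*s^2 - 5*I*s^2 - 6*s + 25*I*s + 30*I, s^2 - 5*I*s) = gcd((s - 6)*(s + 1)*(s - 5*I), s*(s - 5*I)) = s - 5*I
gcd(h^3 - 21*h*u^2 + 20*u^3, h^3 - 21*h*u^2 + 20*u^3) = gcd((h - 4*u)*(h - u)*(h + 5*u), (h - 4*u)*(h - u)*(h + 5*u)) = h^3 - 21*h*u^2 + 20*u^3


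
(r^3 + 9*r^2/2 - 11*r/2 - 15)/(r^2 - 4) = (2*r^2 + 13*r + 15)/(2*(r + 2))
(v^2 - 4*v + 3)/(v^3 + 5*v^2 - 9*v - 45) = (v - 1)/(v^2 + 8*v + 15)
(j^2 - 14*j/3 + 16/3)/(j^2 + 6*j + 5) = (3*j^2 - 14*j + 16)/(3*(j^2 + 6*j + 5))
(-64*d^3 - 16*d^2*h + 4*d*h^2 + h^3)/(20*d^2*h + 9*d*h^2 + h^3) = (-16*d^2 + h^2)/(h*(5*d + h))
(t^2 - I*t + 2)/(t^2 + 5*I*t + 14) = (t + I)/(t + 7*I)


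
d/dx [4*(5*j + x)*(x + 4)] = 20*j + 8*x + 16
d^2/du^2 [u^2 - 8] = 2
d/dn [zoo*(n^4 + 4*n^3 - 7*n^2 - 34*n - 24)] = zoo*(n^3 + n^2 + n + 1)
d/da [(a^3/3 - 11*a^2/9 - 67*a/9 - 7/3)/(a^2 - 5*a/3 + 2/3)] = (9*a^4 - 30*a^3 + 274*a^2 + 82*a - 239)/(3*(9*a^4 - 30*a^3 + 37*a^2 - 20*a + 4))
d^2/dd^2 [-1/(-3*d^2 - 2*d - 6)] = 2*(-9*d^2 - 6*d + 4*(3*d + 1)^2 - 18)/(3*d^2 + 2*d + 6)^3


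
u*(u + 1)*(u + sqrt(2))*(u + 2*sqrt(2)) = u^4 + u^3 + 3*sqrt(2)*u^3 + 4*u^2 + 3*sqrt(2)*u^2 + 4*u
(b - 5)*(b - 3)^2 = b^3 - 11*b^2 + 39*b - 45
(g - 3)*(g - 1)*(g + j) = g^3 + g^2*j - 4*g^2 - 4*g*j + 3*g + 3*j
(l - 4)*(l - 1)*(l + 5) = l^3 - 21*l + 20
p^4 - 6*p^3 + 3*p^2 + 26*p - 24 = (p - 4)*(p - 3)*(p - 1)*(p + 2)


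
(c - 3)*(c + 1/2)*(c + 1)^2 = c^4 - c^3/2 - 11*c^2/2 - 11*c/2 - 3/2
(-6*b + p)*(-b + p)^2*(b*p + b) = -6*b^4*p - 6*b^4 + 13*b^3*p^2 + 13*b^3*p - 8*b^2*p^3 - 8*b^2*p^2 + b*p^4 + b*p^3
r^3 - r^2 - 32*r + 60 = (r - 5)*(r - 2)*(r + 6)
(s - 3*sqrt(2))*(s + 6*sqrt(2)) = s^2 + 3*sqrt(2)*s - 36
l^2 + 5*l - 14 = (l - 2)*(l + 7)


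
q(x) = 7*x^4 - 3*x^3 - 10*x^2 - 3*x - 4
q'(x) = 28*x^3 - 9*x^2 - 20*x - 3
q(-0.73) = -3.98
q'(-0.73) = -4.09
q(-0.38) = -3.99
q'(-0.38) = 1.76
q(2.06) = 47.22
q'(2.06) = 162.38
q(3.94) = 1332.33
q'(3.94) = 1491.05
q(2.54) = 166.06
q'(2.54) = 346.97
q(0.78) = -11.26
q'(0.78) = -10.79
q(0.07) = -4.26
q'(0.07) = -4.43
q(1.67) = 3.57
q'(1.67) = 68.91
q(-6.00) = 9374.00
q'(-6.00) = -6255.00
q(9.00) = 42899.00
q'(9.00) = 19500.00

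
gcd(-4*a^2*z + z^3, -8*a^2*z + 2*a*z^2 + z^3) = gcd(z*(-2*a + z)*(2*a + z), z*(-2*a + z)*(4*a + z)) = -2*a*z + z^2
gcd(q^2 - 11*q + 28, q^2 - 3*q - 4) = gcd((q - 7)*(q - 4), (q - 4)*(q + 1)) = q - 4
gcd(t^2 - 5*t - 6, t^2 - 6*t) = t - 6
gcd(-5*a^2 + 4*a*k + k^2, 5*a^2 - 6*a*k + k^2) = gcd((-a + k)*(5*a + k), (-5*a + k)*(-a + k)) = a - k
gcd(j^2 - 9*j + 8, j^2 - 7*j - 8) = j - 8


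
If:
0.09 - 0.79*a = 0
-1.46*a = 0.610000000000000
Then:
No Solution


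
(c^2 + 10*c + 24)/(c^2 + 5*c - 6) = (c + 4)/(c - 1)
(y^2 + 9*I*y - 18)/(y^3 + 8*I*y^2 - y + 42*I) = (y + 6*I)/(y^2 + 5*I*y + 14)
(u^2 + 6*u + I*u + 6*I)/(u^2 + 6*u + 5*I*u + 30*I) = (u + I)/(u + 5*I)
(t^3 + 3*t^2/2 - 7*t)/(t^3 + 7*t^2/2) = (t - 2)/t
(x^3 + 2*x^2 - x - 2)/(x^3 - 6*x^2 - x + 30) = (x^2 - 1)/(x^2 - 8*x + 15)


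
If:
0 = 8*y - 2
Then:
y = 1/4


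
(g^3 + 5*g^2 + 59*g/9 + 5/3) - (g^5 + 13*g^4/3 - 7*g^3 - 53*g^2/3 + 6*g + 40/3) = -g^5 - 13*g^4/3 + 8*g^3 + 68*g^2/3 + 5*g/9 - 35/3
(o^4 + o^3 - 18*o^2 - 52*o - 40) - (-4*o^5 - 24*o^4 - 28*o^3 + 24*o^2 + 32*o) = 4*o^5 + 25*o^4 + 29*o^3 - 42*o^2 - 84*o - 40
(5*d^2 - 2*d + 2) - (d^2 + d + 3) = 4*d^2 - 3*d - 1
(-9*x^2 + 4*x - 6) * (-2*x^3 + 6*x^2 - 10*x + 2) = 18*x^5 - 62*x^4 + 126*x^3 - 94*x^2 + 68*x - 12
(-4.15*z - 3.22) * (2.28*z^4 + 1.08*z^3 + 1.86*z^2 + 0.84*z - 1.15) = -9.462*z^5 - 11.8236*z^4 - 11.1966*z^3 - 9.4752*z^2 + 2.0677*z + 3.703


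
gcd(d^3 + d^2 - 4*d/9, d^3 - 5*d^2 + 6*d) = d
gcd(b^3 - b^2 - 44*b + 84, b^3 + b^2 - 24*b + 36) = b - 2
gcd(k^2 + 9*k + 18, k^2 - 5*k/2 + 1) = 1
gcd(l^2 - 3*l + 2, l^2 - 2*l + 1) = l - 1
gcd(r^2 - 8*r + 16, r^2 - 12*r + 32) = r - 4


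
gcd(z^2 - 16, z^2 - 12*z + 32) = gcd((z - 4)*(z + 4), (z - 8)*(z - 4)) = z - 4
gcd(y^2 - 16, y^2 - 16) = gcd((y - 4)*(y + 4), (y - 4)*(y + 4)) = y^2 - 16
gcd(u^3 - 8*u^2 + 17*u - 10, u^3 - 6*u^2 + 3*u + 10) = u^2 - 7*u + 10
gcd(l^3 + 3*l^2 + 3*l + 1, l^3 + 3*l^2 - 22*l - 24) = l + 1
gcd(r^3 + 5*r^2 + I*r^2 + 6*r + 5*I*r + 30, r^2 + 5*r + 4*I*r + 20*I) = r + 5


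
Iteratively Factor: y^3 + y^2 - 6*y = (y)*(y^2 + y - 6) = y*(y + 3)*(y - 2)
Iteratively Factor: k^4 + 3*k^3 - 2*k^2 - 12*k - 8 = (k - 2)*(k^3 + 5*k^2 + 8*k + 4) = (k - 2)*(k + 2)*(k^2 + 3*k + 2) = (k - 2)*(k + 2)^2*(k + 1)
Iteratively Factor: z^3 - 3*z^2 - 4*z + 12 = (z - 2)*(z^2 - z - 6) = (z - 2)*(z + 2)*(z - 3)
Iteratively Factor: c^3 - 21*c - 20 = (c + 4)*(c^2 - 4*c - 5) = (c + 1)*(c + 4)*(c - 5)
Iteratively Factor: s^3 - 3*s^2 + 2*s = (s - 1)*(s^2 - 2*s) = s*(s - 1)*(s - 2)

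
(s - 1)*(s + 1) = s^2 - 1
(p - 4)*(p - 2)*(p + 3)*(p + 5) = p^4 + 2*p^3 - 25*p^2 - 26*p + 120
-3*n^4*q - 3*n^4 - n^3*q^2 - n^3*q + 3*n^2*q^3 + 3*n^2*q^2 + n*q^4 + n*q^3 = (-n + q)*(n + q)*(3*n + q)*(n*q + n)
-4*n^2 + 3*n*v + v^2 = (-n + v)*(4*n + v)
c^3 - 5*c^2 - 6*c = c*(c - 6)*(c + 1)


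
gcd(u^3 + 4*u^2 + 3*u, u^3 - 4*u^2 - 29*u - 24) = u^2 + 4*u + 3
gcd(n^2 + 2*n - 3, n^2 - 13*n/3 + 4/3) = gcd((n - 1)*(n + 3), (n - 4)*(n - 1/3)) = 1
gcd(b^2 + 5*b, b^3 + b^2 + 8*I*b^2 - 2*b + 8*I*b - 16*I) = 1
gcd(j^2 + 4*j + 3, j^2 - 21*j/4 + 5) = 1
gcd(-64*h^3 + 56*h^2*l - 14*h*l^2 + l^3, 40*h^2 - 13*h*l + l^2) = 8*h - l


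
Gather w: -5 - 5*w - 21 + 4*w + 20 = -w - 6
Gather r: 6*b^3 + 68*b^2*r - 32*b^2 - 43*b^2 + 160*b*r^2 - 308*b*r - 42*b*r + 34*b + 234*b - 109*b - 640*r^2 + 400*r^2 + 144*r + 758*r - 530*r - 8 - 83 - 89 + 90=6*b^3 - 75*b^2 + 159*b + r^2*(160*b - 240) + r*(68*b^2 - 350*b + 372) - 90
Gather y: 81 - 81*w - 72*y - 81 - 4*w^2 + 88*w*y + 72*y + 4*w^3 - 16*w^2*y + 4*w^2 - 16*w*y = 4*w^3 - 81*w + y*(-16*w^2 + 72*w)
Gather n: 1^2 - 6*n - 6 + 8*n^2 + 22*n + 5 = 8*n^2 + 16*n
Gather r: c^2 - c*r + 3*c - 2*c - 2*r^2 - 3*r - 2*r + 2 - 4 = c^2 + c - 2*r^2 + r*(-c - 5) - 2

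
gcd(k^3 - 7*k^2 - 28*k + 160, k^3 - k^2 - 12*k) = k - 4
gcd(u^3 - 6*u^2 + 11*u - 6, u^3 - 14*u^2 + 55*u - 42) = u - 1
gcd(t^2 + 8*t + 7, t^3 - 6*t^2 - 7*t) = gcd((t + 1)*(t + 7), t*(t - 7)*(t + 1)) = t + 1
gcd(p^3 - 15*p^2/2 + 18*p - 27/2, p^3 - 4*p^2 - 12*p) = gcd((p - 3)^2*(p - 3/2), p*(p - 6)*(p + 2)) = 1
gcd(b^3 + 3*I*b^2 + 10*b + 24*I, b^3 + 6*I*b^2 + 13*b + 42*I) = b^2 - I*b + 6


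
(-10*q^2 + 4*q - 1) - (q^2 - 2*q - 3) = -11*q^2 + 6*q + 2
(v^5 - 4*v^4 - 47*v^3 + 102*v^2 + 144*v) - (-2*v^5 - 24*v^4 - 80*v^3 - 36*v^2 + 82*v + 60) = 3*v^5 + 20*v^4 + 33*v^3 + 138*v^2 + 62*v - 60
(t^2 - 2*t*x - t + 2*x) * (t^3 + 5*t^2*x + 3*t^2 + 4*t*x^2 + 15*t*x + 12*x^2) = t^5 + 3*t^4*x + 2*t^4 - 6*t^3*x^2 + 6*t^3*x - 3*t^3 - 8*t^2*x^3 - 12*t^2*x^2 - 9*t^2*x - 16*t*x^3 + 18*t*x^2 + 24*x^3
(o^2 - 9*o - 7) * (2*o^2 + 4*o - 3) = 2*o^4 - 14*o^3 - 53*o^2 - o + 21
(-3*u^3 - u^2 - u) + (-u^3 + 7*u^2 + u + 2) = -4*u^3 + 6*u^2 + 2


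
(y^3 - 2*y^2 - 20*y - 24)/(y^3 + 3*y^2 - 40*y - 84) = (y + 2)/(y + 7)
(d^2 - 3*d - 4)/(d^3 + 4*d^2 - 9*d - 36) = (d^2 - 3*d - 4)/(d^3 + 4*d^2 - 9*d - 36)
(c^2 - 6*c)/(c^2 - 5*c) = (c - 6)/(c - 5)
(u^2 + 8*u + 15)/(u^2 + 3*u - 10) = (u + 3)/(u - 2)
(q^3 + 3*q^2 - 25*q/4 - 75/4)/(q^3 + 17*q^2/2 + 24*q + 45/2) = (q - 5/2)/(q + 3)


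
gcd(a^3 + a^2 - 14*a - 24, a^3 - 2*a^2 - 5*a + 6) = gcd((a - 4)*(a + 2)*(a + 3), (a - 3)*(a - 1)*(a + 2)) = a + 2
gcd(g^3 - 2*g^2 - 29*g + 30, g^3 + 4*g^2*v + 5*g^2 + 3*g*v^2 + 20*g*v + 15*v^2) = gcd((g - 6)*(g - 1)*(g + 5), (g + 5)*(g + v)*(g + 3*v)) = g + 5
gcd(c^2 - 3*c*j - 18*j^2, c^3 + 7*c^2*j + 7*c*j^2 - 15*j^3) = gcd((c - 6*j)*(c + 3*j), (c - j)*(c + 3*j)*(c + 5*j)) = c + 3*j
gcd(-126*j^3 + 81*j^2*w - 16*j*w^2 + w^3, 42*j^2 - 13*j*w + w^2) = 42*j^2 - 13*j*w + w^2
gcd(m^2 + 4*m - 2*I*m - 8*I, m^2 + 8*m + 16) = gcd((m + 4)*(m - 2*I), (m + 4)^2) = m + 4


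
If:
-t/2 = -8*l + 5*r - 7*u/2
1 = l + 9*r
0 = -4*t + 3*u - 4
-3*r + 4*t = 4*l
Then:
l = -107/297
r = 404/2673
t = -20/81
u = 244/243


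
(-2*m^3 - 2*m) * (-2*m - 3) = 4*m^4 + 6*m^3 + 4*m^2 + 6*m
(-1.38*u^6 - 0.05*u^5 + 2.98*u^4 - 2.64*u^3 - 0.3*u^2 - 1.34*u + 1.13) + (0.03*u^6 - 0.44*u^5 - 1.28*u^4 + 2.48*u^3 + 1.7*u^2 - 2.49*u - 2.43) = -1.35*u^6 - 0.49*u^5 + 1.7*u^4 - 0.16*u^3 + 1.4*u^2 - 3.83*u - 1.3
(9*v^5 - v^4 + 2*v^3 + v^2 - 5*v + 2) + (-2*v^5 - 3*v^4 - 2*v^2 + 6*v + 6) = 7*v^5 - 4*v^4 + 2*v^3 - v^2 + v + 8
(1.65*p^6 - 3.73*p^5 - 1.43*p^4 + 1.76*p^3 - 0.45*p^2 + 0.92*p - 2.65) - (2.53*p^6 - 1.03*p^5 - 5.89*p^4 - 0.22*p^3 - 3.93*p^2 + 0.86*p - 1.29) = -0.88*p^6 - 2.7*p^5 + 4.46*p^4 + 1.98*p^3 + 3.48*p^2 + 0.0600000000000001*p - 1.36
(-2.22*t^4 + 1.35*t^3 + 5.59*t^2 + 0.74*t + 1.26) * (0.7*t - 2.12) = -1.554*t^5 + 5.6514*t^4 + 1.051*t^3 - 11.3328*t^2 - 0.6868*t - 2.6712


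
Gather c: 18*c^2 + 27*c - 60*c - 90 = 18*c^2 - 33*c - 90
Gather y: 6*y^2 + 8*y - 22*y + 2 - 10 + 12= 6*y^2 - 14*y + 4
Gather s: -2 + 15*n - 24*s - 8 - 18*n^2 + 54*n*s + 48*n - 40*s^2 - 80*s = -18*n^2 + 63*n - 40*s^2 + s*(54*n - 104) - 10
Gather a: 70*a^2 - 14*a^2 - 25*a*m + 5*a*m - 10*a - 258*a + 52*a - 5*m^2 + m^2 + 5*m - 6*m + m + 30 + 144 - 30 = 56*a^2 + a*(-20*m - 216) - 4*m^2 + 144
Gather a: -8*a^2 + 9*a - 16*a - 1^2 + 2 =-8*a^2 - 7*a + 1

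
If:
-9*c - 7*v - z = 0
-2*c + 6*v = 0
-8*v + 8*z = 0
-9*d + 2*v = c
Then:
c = 0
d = 0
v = 0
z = 0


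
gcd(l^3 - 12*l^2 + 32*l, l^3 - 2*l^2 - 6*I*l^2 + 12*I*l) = l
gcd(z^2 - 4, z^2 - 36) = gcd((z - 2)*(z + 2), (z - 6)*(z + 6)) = 1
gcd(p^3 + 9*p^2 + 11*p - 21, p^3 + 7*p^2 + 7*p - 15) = p^2 + 2*p - 3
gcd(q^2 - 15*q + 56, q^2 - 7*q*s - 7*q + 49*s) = q - 7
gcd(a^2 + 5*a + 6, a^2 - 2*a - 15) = a + 3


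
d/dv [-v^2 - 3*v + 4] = -2*v - 3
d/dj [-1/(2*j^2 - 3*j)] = (4*j - 3)/(j^2*(2*j - 3)^2)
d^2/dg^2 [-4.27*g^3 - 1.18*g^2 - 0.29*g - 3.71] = -25.62*g - 2.36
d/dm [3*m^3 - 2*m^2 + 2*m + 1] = 9*m^2 - 4*m + 2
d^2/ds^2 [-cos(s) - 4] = cos(s)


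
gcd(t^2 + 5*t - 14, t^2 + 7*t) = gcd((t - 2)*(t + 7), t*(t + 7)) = t + 7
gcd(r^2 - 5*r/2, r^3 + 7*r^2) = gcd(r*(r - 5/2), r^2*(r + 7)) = r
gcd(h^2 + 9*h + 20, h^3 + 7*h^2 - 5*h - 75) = h + 5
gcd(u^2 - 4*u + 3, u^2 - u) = u - 1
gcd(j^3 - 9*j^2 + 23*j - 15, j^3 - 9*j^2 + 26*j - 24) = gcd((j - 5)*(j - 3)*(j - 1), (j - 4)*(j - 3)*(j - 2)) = j - 3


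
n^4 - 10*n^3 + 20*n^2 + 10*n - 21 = (n - 7)*(n - 3)*(n - 1)*(n + 1)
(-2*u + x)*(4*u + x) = -8*u^2 + 2*u*x + x^2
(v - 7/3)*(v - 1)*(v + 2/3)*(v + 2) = v^4 - 2*v^3/3 - 47*v^2/9 + 16*v/9 + 28/9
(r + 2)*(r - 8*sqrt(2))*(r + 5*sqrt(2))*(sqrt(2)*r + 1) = sqrt(2)*r^4 - 5*r^3 + 2*sqrt(2)*r^3 - 83*sqrt(2)*r^2 - 10*r^2 - 166*sqrt(2)*r - 80*r - 160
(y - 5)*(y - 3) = y^2 - 8*y + 15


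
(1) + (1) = 2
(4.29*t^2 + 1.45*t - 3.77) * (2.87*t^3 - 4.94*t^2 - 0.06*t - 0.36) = 12.3123*t^5 - 17.0311*t^4 - 18.2403*t^3 + 16.9924*t^2 - 0.2958*t + 1.3572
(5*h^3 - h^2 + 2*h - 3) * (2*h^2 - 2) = 10*h^5 - 2*h^4 - 6*h^3 - 4*h^2 - 4*h + 6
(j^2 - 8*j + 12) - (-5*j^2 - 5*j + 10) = 6*j^2 - 3*j + 2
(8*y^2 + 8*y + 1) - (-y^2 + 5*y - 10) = 9*y^2 + 3*y + 11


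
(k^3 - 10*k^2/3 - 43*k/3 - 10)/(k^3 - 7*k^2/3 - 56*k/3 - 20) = (k + 1)/(k + 2)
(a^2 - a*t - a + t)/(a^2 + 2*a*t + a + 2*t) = (a^2 - a*t - a + t)/(a^2 + 2*a*t + a + 2*t)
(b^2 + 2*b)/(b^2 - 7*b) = (b + 2)/(b - 7)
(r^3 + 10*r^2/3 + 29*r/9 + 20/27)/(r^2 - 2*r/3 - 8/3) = (r^2 + 2*r + 5/9)/(r - 2)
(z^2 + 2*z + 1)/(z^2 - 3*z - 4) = (z + 1)/(z - 4)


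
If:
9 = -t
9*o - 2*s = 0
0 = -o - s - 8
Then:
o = -16/11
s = -72/11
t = -9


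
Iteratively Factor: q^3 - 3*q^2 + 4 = (q - 2)*(q^2 - q - 2) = (q - 2)*(q + 1)*(q - 2)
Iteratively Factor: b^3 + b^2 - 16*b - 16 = (b - 4)*(b^2 + 5*b + 4) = (b - 4)*(b + 1)*(b + 4)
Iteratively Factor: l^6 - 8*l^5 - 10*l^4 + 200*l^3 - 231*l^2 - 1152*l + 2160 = (l - 5)*(l^5 - 3*l^4 - 25*l^3 + 75*l^2 + 144*l - 432) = (l - 5)*(l + 3)*(l^4 - 6*l^3 - 7*l^2 + 96*l - 144) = (l - 5)*(l - 3)*(l + 3)*(l^3 - 3*l^2 - 16*l + 48) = (l - 5)*(l - 3)^2*(l + 3)*(l^2 - 16) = (l - 5)*(l - 4)*(l - 3)^2*(l + 3)*(l + 4)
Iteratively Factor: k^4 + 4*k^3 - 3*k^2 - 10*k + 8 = (k + 4)*(k^3 - 3*k + 2) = (k + 2)*(k + 4)*(k^2 - 2*k + 1) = (k - 1)*(k + 2)*(k + 4)*(k - 1)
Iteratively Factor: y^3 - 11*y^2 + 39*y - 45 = (y - 3)*(y^2 - 8*y + 15) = (y - 5)*(y - 3)*(y - 3)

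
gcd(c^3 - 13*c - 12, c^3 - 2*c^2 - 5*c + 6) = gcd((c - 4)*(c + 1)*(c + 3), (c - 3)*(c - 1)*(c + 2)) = 1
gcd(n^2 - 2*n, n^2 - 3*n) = n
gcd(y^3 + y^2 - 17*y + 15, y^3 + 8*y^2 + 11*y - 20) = y^2 + 4*y - 5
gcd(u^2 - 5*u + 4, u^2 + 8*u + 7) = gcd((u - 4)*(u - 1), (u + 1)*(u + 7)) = 1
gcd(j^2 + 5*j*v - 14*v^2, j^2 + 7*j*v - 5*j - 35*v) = j + 7*v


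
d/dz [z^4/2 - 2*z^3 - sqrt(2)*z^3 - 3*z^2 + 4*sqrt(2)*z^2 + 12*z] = 2*z^3 - 6*z^2 - 3*sqrt(2)*z^2 - 6*z + 8*sqrt(2)*z + 12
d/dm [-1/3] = 0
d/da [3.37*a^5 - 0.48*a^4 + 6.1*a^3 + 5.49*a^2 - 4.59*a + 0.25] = 16.85*a^4 - 1.92*a^3 + 18.3*a^2 + 10.98*a - 4.59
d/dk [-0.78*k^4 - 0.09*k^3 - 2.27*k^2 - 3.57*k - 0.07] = -3.12*k^3 - 0.27*k^2 - 4.54*k - 3.57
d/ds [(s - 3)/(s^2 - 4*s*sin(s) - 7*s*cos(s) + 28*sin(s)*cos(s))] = (s^2 - 4*s*sin(s) - 7*s*cos(s) + (s - 3)*(-7*s*sin(s) + 4*s*cos(s) - 2*s + 4*sin(s) + 7*cos(s) - 28*cos(2*s)) + 14*sin(2*s))/((s - 4*sin(s))^2*(s - 7*cos(s))^2)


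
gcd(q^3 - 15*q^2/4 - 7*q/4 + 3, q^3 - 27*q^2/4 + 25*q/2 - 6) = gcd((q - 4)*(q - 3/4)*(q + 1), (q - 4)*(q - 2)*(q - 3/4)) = q^2 - 19*q/4 + 3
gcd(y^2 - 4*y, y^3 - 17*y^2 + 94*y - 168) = y - 4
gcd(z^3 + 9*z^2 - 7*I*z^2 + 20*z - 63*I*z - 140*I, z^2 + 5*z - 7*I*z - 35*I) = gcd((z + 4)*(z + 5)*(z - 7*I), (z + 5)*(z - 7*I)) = z^2 + z*(5 - 7*I) - 35*I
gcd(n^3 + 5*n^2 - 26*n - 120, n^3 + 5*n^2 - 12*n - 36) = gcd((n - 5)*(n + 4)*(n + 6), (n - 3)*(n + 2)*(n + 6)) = n + 6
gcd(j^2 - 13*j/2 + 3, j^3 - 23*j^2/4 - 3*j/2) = j - 6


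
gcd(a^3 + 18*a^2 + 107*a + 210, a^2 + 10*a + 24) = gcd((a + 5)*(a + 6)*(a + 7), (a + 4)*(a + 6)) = a + 6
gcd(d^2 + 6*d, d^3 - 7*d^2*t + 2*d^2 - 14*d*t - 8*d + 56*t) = 1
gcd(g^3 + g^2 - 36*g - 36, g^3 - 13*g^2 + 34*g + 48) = g^2 - 5*g - 6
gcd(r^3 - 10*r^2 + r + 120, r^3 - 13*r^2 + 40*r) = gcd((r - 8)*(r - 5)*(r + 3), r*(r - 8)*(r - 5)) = r^2 - 13*r + 40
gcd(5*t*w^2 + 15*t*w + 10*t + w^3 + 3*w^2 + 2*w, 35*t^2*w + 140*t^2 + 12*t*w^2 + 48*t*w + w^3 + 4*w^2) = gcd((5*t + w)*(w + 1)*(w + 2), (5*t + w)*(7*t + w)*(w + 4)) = 5*t + w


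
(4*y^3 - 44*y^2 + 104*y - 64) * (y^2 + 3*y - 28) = 4*y^5 - 32*y^4 - 140*y^3 + 1480*y^2 - 3104*y + 1792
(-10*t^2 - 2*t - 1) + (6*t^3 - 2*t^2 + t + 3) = 6*t^3 - 12*t^2 - t + 2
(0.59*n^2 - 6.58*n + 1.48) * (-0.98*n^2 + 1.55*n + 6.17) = -0.5782*n^4 + 7.3629*n^3 - 8.0091*n^2 - 38.3046*n + 9.1316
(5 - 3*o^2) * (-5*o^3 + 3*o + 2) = 15*o^5 - 34*o^3 - 6*o^2 + 15*o + 10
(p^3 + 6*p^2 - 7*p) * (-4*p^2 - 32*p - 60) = -4*p^5 - 56*p^4 - 224*p^3 - 136*p^2 + 420*p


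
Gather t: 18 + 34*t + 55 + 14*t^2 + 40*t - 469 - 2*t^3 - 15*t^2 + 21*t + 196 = -2*t^3 - t^2 + 95*t - 200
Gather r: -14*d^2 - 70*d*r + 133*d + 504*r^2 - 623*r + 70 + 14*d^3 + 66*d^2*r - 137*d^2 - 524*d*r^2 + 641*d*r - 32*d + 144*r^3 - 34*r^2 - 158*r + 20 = 14*d^3 - 151*d^2 + 101*d + 144*r^3 + r^2*(470 - 524*d) + r*(66*d^2 + 571*d - 781) + 90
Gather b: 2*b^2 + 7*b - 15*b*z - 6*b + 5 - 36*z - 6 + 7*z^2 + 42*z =2*b^2 + b*(1 - 15*z) + 7*z^2 + 6*z - 1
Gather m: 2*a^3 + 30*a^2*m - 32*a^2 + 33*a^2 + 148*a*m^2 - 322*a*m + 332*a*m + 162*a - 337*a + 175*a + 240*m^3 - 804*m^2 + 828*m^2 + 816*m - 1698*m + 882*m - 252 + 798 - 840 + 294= 2*a^3 + a^2 + 240*m^3 + m^2*(148*a + 24) + m*(30*a^2 + 10*a)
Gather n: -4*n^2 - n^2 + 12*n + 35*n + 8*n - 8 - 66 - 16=-5*n^2 + 55*n - 90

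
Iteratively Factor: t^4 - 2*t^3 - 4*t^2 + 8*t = (t - 2)*(t^3 - 4*t) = (t - 2)^2*(t^2 + 2*t) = (t - 2)^2*(t + 2)*(t)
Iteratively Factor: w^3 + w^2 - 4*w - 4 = (w + 1)*(w^2 - 4) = (w + 1)*(w + 2)*(w - 2)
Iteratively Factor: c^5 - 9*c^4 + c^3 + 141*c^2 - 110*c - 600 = (c - 5)*(c^4 - 4*c^3 - 19*c^2 + 46*c + 120) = (c - 5)*(c + 2)*(c^3 - 6*c^2 - 7*c + 60) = (c - 5)*(c + 2)*(c + 3)*(c^2 - 9*c + 20) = (c - 5)^2*(c + 2)*(c + 3)*(c - 4)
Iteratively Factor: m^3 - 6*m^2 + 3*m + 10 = (m + 1)*(m^2 - 7*m + 10) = (m - 2)*(m + 1)*(m - 5)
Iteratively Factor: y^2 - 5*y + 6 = (y - 2)*(y - 3)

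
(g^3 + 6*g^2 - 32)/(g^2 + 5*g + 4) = (g^2 + 2*g - 8)/(g + 1)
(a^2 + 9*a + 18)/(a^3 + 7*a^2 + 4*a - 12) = (a + 3)/(a^2 + a - 2)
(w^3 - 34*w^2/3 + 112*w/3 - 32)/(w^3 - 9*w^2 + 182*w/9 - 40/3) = 3*(w - 4)/(3*w - 5)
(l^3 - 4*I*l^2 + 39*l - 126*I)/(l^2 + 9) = (l^2 - I*l + 42)/(l + 3*I)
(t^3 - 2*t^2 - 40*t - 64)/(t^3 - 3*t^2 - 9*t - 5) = (-t^3 + 2*t^2 + 40*t + 64)/(-t^3 + 3*t^2 + 9*t + 5)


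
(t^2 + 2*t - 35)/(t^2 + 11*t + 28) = (t - 5)/(t + 4)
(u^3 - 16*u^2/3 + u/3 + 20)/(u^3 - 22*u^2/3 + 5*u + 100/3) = (u - 3)/(u - 5)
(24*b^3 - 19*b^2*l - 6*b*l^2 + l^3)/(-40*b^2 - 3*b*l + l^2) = (-3*b^2 + 2*b*l + l^2)/(5*b + l)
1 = 1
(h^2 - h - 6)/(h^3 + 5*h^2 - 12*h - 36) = 1/(h + 6)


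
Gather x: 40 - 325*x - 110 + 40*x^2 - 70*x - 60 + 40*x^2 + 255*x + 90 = 80*x^2 - 140*x - 40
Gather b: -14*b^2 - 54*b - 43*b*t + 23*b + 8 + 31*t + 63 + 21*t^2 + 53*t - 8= -14*b^2 + b*(-43*t - 31) + 21*t^2 + 84*t + 63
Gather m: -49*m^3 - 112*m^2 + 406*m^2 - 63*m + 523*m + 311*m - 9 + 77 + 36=-49*m^3 + 294*m^2 + 771*m + 104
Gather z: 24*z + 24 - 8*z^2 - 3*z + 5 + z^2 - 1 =-7*z^2 + 21*z + 28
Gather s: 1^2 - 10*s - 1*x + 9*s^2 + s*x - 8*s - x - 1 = 9*s^2 + s*(x - 18) - 2*x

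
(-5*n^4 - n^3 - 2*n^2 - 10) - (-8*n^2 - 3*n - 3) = -5*n^4 - n^3 + 6*n^2 + 3*n - 7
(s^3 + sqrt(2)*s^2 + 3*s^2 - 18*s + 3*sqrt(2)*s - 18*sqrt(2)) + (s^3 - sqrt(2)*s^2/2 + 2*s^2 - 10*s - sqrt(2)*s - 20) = 2*s^3 + sqrt(2)*s^2/2 + 5*s^2 - 28*s + 2*sqrt(2)*s - 18*sqrt(2) - 20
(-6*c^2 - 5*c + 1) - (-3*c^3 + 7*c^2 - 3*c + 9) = 3*c^3 - 13*c^2 - 2*c - 8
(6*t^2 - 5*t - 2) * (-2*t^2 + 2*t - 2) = -12*t^4 + 22*t^3 - 18*t^2 + 6*t + 4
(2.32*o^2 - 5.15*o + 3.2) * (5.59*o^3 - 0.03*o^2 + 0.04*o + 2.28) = 12.9688*o^5 - 28.8581*o^4 + 18.1353*o^3 + 4.9876*o^2 - 11.614*o + 7.296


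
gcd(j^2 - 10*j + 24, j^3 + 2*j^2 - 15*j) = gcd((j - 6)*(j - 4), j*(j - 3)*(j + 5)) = 1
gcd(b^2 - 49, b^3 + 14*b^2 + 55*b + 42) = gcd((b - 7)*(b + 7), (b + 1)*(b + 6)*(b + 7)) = b + 7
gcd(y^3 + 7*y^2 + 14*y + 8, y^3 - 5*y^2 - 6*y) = y + 1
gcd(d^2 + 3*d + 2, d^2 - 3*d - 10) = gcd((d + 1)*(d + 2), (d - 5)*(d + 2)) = d + 2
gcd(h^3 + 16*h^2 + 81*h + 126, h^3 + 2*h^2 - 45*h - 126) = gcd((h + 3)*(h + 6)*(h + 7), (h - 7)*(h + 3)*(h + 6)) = h^2 + 9*h + 18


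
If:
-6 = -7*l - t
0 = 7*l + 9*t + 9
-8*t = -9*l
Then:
No Solution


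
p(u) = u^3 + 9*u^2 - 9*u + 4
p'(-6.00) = -9.00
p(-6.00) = 166.00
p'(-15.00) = 396.00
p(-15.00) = -1211.00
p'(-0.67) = -19.71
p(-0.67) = 13.77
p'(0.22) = -4.89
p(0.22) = 2.47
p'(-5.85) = -11.63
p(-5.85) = 164.45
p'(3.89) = 106.42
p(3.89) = 164.04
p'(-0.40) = -15.72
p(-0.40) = 8.98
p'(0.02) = -8.64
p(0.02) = 3.82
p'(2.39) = 51.16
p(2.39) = 47.55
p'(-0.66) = -19.57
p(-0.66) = 13.57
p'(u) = 3*u^2 + 18*u - 9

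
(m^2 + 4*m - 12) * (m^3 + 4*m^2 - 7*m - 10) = m^5 + 8*m^4 - 3*m^3 - 86*m^2 + 44*m + 120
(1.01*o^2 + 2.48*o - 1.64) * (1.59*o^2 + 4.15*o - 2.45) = 1.6059*o^4 + 8.1347*o^3 + 5.2099*o^2 - 12.882*o + 4.018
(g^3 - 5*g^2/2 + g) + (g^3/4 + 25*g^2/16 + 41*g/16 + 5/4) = 5*g^3/4 - 15*g^2/16 + 57*g/16 + 5/4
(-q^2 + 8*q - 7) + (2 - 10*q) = -q^2 - 2*q - 5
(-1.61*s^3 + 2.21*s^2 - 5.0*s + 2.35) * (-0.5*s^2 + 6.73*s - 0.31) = 0.805*s^5 - 11.9403*s^4 + 17.8724*s^3 - 35.5101*s^2 + 17.3655*s - 0.7285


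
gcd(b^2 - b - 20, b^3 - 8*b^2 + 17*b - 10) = b - 5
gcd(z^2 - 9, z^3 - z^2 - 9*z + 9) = z^2 - 9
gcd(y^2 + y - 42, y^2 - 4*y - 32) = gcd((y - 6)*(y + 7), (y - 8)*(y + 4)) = 1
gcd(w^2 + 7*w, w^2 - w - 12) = 1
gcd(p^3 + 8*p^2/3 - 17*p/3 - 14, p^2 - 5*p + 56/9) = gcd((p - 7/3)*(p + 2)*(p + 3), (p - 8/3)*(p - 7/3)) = p - 7/3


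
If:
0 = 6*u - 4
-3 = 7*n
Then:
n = -3/7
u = 2/3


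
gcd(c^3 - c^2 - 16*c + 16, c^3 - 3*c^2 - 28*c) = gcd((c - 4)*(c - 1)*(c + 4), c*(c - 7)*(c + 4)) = c + 4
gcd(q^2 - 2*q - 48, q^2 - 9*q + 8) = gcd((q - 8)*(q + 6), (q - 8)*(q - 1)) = q - 8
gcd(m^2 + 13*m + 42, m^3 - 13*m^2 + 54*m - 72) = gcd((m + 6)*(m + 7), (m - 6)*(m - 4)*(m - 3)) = 1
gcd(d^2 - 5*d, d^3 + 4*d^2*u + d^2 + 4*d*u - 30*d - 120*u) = d - 5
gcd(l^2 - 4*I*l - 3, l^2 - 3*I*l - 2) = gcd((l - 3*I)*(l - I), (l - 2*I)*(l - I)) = l - I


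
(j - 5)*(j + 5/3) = j^2 - 10*j/3 - 25/3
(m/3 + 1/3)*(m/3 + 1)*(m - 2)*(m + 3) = m^4/9 + 5*m^3/9 + m^2/9 - 7*m/3 - 2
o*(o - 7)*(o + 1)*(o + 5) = o^4 - o^3 - 37*o^2 - 35*o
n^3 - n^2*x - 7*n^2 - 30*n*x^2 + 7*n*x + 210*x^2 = (n - 7)*(n - 6*x)*(n + 5*x)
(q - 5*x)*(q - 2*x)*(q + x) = q^3 - 6*q^2*x + 3*q*x^2 + 10*x^3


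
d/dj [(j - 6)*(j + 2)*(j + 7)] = 3*j^2 + 6*j - 40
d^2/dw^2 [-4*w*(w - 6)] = -8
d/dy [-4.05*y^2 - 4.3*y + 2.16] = -8.1*y - 4.3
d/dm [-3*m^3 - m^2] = m*(-9*m - 2)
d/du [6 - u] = -1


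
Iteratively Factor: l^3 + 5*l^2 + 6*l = (l + 2)*(l^2 + 3*l) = (l + 2)*(l + 3)*(l)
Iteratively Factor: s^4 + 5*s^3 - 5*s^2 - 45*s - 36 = (s + 3)*(s^3 + 2*s^2 - 11*s - 12) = (s + 3)*(s + 4)*(s^2 - 2*s - 3) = (s - 3)*(s + 3)*(s + 4)*(s + 1)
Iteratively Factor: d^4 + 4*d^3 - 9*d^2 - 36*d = (d - 3)*(d^3 + 7*d^2 + 12*d) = (d - 3)*(d + 3)*(d^2 + 4*d) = (d - 3)*(d + 3)*(d + 4)*(d)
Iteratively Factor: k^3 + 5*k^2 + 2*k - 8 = (k + 2)*(k^2 + 3*k - 4) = (k + 2)*(k + 4)*(k - 1)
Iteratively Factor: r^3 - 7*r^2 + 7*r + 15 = (r - 3)*(r^2 - 4*r - 5) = (r - 3)*(r + 1)*(r - 5)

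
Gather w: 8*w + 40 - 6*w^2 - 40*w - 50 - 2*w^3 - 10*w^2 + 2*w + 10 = -2*w^3 - 16*w^2 - 30*w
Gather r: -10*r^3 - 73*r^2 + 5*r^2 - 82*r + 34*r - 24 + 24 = -10*r^3 - 68*r^2 - 48*r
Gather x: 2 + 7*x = 7*x + 2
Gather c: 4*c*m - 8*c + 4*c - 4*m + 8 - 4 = c*(4*m - 4) - 4*m + 4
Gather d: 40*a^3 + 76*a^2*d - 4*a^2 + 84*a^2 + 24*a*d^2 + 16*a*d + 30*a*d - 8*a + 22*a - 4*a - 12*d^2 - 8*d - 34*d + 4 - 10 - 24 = 40*a^3 + 80*a^2 + 10*a + d^2*(24*a - 12) + d*(76*a^2 + 46*a - 42) - 30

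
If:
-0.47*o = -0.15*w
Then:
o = 0.319148936170213*w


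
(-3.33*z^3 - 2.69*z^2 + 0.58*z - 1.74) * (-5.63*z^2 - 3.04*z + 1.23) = 18.7479*z^5 + 25.2679*z^4 + 0.8163*z^3 + 4.7243*z^2 + 6.003*z - 2.1402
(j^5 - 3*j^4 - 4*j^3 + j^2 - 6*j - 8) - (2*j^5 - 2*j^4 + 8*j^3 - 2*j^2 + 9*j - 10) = -j^5 - j^4 - 12*j^3 + 3*j^2 - 15*j + 2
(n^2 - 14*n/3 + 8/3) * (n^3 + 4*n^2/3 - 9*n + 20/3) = n^5 - 10*n^4/3 - 113*n^3/9 + 470*n^2/9 - 496*n/9 + 160/9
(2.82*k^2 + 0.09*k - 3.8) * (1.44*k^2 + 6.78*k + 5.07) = 4.0608*k^4 + 19.2492*k^3 + 9.4356*k^2 - 25.3077*k - 19.266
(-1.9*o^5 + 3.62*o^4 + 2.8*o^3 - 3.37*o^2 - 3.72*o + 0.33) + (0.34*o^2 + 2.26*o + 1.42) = -1.9*o^5 + 3.62*o^4 + 2.8*o^3 - 3.03*o^2 - 1.46*o + 1.75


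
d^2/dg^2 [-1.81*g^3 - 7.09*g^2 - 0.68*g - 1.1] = -10.86*g - 14.18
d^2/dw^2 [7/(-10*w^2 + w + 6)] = 14*(-100*w^2 + 10*w + (20*w - 1)^2 + 60)/(-10*w^2 + w + 6)^3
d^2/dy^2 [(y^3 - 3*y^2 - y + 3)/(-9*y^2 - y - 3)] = 2*(80*y^3 - 981*y^2 - 189*y + 102)/(729*y^6 + 243*y^5 + 756*y^4 + 163*y^3 + 252*y^2 + 27*y + 27)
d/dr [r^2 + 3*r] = 2*r + 3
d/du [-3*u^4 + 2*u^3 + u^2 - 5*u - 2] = -12*u^3 + 6*u^2 + 2*u - 5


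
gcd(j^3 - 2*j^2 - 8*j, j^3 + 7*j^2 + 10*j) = j^2 + 2*j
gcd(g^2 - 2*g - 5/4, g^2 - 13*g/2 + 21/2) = 1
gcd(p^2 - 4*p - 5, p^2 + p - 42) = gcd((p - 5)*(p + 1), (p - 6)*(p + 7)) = 1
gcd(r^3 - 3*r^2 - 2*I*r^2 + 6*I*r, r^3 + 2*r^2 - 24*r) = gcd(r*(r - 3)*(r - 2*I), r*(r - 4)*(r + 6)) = r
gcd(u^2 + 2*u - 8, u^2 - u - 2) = u - 2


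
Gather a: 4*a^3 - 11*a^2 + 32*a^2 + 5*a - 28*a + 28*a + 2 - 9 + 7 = 4*a^3 + 21*a^2 + 5*a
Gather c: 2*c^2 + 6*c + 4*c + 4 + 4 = 2*c^2 + 10*c + 8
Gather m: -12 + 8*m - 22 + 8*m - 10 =16*m - 44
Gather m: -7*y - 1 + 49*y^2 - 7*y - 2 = 49*y^2 - 14*y - 3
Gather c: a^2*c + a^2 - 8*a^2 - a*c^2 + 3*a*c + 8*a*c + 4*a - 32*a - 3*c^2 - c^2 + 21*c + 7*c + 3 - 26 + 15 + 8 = -7*a^2 - 28*a + c^2*(-a - 4) + c*(a^2 + 11*a + 28)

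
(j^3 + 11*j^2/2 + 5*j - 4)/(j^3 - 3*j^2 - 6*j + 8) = (j^2 + 7*j/2 - 2)/(j^2 - 5*j + 4)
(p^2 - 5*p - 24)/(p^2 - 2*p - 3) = (-p^2 + 5*p + 24)/(-p^2 + 2*p + 3)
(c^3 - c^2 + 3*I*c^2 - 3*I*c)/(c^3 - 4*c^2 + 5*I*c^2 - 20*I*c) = (c^2 + c*(-1 + 3*I) - 3*I)/(c^2 + c*(-4 + 5*I) - 20*I)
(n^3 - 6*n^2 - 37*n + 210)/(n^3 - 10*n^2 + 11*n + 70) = (n + 6)/(n + 2)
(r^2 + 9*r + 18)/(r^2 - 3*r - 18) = (r + 6)/(r - 6)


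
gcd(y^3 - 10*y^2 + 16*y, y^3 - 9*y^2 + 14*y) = y^2 - 2*y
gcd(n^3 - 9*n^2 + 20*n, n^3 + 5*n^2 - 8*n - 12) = 1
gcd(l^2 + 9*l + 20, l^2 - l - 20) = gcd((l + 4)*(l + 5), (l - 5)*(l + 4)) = l + 4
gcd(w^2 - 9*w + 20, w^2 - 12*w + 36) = 1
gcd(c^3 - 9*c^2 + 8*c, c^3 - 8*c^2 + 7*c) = c^2 - c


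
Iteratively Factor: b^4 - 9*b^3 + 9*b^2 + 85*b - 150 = (b - 5)*(b^3 - 4*b^2 - 11*b + 30) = (b - 5)*(b - 2)*(b^2 - 2*b - 15) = (b - 5)*(b - 2)*(b + 3)*(b - 5)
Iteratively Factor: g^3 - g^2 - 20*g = (g)*(g^2 - g - 20) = g*(g - 5)*(g + 4)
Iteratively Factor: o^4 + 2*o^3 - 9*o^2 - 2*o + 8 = (o + 1)*(o^3 + o^2 - 10*o + 8) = (o - 1)*(o + 1)*(o^2 + 2*o - 8) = (o - 1)*(o + 1)*(o + 4)*(o - 2)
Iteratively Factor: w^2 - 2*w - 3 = (w + 1)*(w - 3)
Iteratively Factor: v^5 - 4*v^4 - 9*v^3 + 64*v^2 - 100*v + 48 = (v + 4)*(v^4 - 8*v^3 + 23*v^2 - 28*v + 12) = (v - 2)*(v + 4)*(v^3 - 6*v^2 + 11*v - 6) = (v - 2)*(v - 1)*(v + 4)*(v^2 - 5*v + 6) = (v - 2)^2*(v - 1)*(v + 4)*(v - 3)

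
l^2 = l^2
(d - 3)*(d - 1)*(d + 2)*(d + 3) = d^4 + d^3 - 11*d^2 - 9*d + 18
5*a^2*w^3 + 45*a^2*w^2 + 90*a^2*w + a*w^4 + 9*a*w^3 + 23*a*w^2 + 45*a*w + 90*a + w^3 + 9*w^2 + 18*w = (5*a + w)*(w + 3)*(w + 6)*(a*w + 1)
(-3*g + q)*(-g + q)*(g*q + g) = 3*g^3*q + 3*g^3 - 4*g^2*q^2 - 4*g^2*q + g*q^3 + g*q^2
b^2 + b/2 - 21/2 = (b - 3)*(b + 7/2)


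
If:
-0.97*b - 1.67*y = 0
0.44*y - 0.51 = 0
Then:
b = -2.00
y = 1.16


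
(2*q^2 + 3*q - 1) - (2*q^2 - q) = 4*q - 1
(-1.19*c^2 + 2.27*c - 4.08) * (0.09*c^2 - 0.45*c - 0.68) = -0.1071*c^4 + 0.7398*c^3 - 0.5795*c^2 + 0.2924*c + 2.7744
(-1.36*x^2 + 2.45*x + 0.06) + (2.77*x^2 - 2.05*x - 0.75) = 1.41*x^2 + 0.4*x - 0.69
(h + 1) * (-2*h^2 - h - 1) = -2*h^3 - 3*h^2 - 2*h - 1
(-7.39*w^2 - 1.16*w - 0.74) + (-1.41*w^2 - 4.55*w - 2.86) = -8.8*w^2 - 5.71*w - 3.6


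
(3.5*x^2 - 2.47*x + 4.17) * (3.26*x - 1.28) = 11.41*x^3 - 12.5322*x^2 + 16.7558*x - 5.3376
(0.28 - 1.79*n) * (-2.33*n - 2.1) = 4.1707*n^2 + 3.1066*n - 0.588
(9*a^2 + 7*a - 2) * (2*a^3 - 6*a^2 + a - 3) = 18*a^5 - 40*a^4 - 37*a^3 - 8*a^2 - 23*a + 6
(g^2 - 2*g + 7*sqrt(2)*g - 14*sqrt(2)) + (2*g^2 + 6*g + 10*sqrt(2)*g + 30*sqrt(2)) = 3*g^2 + 4*g + 17*sqrt(2)*g + 16*sqrt(2)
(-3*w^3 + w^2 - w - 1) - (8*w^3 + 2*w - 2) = -11*w^3 + w^2 - 3*w + 1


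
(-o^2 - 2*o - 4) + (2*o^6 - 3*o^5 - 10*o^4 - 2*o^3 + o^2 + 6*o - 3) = 2*o^6 - 3*o^5 - 10*o^4 - 2*o^3 + 4*o - 7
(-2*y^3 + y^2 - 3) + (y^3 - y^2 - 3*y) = -y^3 - 3*y - 3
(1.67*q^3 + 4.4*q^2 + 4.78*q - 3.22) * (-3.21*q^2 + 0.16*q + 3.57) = -5.3607*q^5 - 13.8568*q^4 - 8.6779*q^3 + 26.809*q^2 + 16.5494*q - 11.4954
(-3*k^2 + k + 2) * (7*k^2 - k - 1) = -21*k^4 + 10*k^3 + 16*k^2 - 3*k - 2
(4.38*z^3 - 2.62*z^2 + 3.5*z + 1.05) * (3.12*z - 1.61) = 13.6656*z^4 - 15.2262*z^3 + 15.1382*z^2 - 2.359*z - 1.6905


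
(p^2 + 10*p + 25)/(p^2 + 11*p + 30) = (p + 5)/(p + 6)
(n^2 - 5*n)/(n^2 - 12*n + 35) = n/(n - 7)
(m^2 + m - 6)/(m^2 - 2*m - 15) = (m - 2)/(m - 5)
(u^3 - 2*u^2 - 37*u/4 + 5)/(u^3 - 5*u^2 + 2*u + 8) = (u^2 + 2*u - 5/4)/(u^2 - u - 2)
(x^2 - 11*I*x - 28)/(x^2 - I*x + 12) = (x - 7*I)/(x + 3*I)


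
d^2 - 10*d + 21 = (d - 7)*(d - 3)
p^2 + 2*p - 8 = (p - 2)*(p + 4)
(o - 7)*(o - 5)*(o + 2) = o^3 - 10*o^2 + 11*o + 70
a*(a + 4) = a^2 + 4*a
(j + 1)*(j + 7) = j^2 + 8*j + 7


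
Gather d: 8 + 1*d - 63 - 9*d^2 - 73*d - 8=-9*d^2 - 72*d - 63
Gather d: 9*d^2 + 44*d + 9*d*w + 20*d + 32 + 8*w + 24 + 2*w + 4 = 9*d^2 + d*(9*w + 64) + 10*w + 60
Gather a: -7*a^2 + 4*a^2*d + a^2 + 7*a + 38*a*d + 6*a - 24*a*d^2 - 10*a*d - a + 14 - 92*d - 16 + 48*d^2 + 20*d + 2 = a^2*(4*d - 6) + a*(-24*d^2 + 28*d + 12) + 48*d^2 - 72*d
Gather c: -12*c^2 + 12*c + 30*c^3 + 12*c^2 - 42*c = 30*c^3 - 30*c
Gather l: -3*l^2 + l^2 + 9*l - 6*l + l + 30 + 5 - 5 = -2*l^2 + 4*l + 30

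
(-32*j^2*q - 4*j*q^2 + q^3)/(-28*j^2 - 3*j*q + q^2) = q*(-8*j + q)/(-7*j + q)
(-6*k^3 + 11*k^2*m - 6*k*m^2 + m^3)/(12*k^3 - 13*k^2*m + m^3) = (-2*k + m)/(4*k + m)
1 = 1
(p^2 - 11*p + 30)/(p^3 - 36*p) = (p - 5)/(p*(p + 6))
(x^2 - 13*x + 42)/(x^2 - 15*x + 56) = (x - 6)/(x - 8)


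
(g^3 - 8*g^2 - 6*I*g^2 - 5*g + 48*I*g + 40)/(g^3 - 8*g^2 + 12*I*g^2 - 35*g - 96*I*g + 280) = (g^2 - 6*I*g - 5)/(g^2 + 12*I*g - 35)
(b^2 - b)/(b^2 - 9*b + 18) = b*(b - 1)/(b^2 - 9*b + 18)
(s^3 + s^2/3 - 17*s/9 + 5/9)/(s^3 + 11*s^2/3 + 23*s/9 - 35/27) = 3*(s - 1)/(3*s + 7)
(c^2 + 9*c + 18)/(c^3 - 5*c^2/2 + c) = 2*(c^2 + 9*c + 18)/(c*(2*c^2 - 5*c + 2))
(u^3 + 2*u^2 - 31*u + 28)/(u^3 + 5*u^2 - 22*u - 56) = (u - 1)/(u + 2)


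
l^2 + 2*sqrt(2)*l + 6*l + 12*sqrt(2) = (l + 6)*(l + 2*sqrt(2))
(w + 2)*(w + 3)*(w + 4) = w^3 + 9*w^2 + 26*w + 24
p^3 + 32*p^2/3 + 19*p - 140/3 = (p - 4/3)*(p + 5)*(p + 7)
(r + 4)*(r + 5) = r^2 + 9*r + 20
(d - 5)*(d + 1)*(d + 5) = d^3 + d^2 - 25*d - 25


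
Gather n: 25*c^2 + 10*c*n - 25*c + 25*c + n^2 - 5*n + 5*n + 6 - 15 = 25*c^2 + 10*c*n + n^2 - 9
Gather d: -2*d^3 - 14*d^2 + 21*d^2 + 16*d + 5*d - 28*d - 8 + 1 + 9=-2*d^3 + 7*d^2 - 7*d + 2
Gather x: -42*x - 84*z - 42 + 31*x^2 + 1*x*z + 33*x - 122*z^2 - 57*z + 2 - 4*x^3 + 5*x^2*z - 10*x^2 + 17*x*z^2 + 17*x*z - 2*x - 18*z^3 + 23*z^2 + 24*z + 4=-4*x^3 + x^2*(5*z + 21) + x*(17*z^2 + 18*z - 11) - 18*z^3 - 99*z^2 - 117*z - 36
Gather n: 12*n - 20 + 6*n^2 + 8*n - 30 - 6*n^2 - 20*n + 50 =0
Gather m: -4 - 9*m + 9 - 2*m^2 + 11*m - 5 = -2*m^2 + 2*m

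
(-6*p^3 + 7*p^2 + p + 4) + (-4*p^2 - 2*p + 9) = -6*p^3 + 3*p^2 - p + 13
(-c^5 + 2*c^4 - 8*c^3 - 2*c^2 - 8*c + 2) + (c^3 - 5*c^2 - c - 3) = -c^5 + 2*c^4 - 7*c^3 - 7*c^2 - 9*c - 1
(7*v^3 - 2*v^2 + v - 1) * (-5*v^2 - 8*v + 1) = -35*v^5 - 46*v^4 + 18*v^3 - 5*v^2 + 9*v - 1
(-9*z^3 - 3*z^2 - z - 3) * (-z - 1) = 9*z^4 + 12*z^3 + 4*z^2 + 4*z + 3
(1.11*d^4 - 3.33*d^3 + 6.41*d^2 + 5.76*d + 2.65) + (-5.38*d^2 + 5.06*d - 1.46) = 1.11*d^4 - 3.33*d^3 + 1.03*d^2 + 10.82*d + 1.19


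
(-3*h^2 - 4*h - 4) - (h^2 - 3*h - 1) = -4*h^2 - h - 3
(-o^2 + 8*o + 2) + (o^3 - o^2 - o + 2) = o^3 - 2*o^2 + 7*o + 4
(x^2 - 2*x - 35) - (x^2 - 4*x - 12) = 2*x - 23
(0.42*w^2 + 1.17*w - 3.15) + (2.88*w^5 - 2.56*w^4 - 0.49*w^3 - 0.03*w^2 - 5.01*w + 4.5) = 2.88*w^5 - 2.56*w^4 - 0.49*w^3 + 0.39*w^2 - 3.84*w + 1.35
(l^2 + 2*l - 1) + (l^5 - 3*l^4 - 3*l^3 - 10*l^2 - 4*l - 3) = l^5 - 3*l^4 - 3*l^3 - 9*l^2 - 2*l - 4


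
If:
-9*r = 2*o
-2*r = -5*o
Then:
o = 0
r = 0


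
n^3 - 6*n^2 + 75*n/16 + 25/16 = (n - 5)*(n - 5/4)*(n + 1/4)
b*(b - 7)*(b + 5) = b^3 - 2*b^2 - 35*b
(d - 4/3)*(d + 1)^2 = d^3 + 2*d^2/3 - 5*d/3 - 4/3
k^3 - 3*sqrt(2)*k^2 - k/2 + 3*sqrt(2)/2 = (k - 3*sqrt(2))*(k - sqrt(2)/2)*(k + sqrt(2)/2)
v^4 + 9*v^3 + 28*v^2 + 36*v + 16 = (v + 1)*(v + 2)^2*(v + 4)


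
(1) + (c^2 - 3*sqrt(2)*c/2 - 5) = c^2 - 3*sqrt(2)*c/2 - 4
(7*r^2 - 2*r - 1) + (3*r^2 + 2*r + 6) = 10*r^2 + 5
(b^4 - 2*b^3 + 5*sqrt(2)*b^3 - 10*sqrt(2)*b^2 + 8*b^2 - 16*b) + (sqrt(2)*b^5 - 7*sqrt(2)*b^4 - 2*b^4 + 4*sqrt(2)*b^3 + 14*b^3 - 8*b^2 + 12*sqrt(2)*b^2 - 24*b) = sqrt(2)*b^5 - 7*sqrt(2)*b^4 - b^4 + 12*b^3 + 9*sqrt(2)*b^3 + 2*sqrt(2)*b^2 - 40*b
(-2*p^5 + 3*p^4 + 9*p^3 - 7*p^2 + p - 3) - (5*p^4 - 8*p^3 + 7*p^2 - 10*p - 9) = -2*p^5 - 2*p^4 + 17*p^3 - 14*p^2 + 11*p + 6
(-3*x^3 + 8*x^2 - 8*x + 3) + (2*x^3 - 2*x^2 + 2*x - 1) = -x^3 + 6*x^2 - 6*x + 2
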